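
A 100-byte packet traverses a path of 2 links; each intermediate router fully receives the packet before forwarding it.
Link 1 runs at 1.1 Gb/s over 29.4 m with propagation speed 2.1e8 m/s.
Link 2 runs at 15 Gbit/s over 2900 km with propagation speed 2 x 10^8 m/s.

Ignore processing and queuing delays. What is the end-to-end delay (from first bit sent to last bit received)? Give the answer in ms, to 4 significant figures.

L = 100 × 8 = 800 bits.
Transmission delays (L/R per hop): 0.000727273, 5.33333e-05 ms; sum = 0.000780606 ms.
Propagation delays (d/s per hop): 0.00014, 14.5 ms; sum = 14.5001 ms.
End-to-end = 14.50 ms.

14.50 ms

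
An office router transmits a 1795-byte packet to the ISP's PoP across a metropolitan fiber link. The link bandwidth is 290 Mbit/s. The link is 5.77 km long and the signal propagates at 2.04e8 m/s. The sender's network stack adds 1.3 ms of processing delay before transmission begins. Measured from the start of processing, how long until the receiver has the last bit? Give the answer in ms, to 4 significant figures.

L = 1795 × 8 = 14360 bits.
Transmission delay = L/R = 14360 / 290000000 = 0.0495172 ms.
Propagation delay = d/s = 5770 m / 204000000 m/s = 0.0282843 ms.
Plus processing delay 1.3 ms = 1.3 ms.
Total = 1.378 ms.

1.378 ms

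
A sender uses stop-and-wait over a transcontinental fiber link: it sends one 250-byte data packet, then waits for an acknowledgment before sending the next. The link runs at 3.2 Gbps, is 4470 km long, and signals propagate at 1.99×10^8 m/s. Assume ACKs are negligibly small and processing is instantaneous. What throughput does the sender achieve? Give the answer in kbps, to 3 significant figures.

44.5 kbps

t_tx = L/R = 2000/3200000000 = 6.25e-07 s.
t_prop = 4470000/199000000 = 0.0224623 s; RTT = 0.0449246 s.
Cycle = t_tx + RTT = 0.0449252 s.
Throughput = L / cycle = 2000 / 0.0449252 = 44.5 kbps.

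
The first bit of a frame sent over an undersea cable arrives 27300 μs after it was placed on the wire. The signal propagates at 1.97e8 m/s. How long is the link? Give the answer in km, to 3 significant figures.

d = s × t_prop = 197000000 × 0.0273 = 5380 km.

5380 km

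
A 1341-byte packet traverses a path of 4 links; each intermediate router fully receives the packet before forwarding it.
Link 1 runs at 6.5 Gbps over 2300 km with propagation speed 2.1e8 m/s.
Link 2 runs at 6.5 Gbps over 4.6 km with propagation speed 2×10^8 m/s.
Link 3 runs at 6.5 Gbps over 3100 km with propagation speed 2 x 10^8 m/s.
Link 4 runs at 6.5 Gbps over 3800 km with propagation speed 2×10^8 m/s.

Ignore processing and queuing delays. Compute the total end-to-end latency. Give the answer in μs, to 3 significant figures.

L = 1341 × 8 = 10728 bits.
Transmission delay per hop = L/R = 10728/6500000000 = 1.65046 μs; 4 hops → 6.60185 μs.
Propagation delays (d/s per hop): 10952.4, 23, 15500, 19000 μs; sum = 45475.4 μs.
End-to-end = 45500 μs.

45500 μs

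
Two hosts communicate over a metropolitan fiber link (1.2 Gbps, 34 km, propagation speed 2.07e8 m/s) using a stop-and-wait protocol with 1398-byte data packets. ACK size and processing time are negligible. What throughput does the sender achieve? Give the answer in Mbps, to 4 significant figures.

33.11 Mbps

t_tx = L/R = 11184/1200000000 = 9.32e-06 s.
t_prop = 34000/2.07e+08 = 0.000164251 s; RTT = 0.000328502 s.
Cycle = t_tx + RTT = 0.000337822 s.
Throughput = L / cycle = 11184 / 0.000337822 = 33.11 Mbps.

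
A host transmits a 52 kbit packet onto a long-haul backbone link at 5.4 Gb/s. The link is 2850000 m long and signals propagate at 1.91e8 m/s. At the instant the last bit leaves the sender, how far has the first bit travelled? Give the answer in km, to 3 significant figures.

t_tx = L/R = 52000/5400000000 = 9.62963e-06 s.
Distance = s × t_tx = 191000000 × 9.62963e-06 = 1.84 km.

1.84 km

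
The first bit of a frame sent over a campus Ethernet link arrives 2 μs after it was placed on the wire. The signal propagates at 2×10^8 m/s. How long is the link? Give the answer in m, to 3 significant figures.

400 m

d = s × t_prop = 200000000 × 2e-06 = 400 m.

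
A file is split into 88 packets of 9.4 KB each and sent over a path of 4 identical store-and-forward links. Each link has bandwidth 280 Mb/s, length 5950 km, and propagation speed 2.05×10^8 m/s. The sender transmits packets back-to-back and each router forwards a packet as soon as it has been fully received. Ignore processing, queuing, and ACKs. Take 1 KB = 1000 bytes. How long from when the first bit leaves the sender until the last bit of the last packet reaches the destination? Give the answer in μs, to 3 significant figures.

141000 μs

Per-hop transmission t_tx = L/R = 75200/280000000 = 268.571 μs.
Per-hop propagation t_prop = 5950000/2.05e+08 = 29024.4 μs.
Pipeline fill: first packet needs 4·t_tx to clear all hops; remaining 87 packets each add one t_tx.
Total = (4+88-1)·t_tx + 4·t_prop = 91·268.571 + 4·29024.4 = 141000 μs.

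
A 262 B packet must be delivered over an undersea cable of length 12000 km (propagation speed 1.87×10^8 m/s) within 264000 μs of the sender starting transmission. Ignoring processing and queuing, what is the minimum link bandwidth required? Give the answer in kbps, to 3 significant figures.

L = 2096 bits.
Propagation delay = 12000000 / 187000000 = 64171.1 μs.
Transmission budget = 264000 − 64171.1 = 199829 μs.
R ≥ L / t_tx = 2096 bits / 0.199829 s = 10.5 kbps.

10.5 kbps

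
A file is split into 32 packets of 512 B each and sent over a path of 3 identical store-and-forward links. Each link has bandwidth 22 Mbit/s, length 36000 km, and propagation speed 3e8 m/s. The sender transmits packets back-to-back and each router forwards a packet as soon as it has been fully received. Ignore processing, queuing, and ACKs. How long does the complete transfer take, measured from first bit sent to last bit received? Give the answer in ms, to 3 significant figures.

366 ms

Per-hop transmission t_tx = L/R = 4096/22000000 = 0.186182 ms.
Per-hop propagation t_prop = 36000000/300000000 = 120 ms.
Pipeline fill: first packet needs 3·t_tx to clear all hops; remaining 31 packets each add one t_tx.
Total = (3+32-1)·t_tx + 3·t_prop = 34·0.186182 + 3·120 = 366 ms.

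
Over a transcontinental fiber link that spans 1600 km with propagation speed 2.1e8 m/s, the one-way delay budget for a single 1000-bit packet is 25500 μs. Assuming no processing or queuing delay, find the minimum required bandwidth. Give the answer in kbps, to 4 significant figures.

Propagation delay = 1600000 / 210000000 = 7619.05 μs.
Transmission budget = 25500 − 7619.05 = 17881 μs.
R ≥ L / t_tx = 1000 bits / 0.017881 s = 55.93 kbps.

55.93 kbps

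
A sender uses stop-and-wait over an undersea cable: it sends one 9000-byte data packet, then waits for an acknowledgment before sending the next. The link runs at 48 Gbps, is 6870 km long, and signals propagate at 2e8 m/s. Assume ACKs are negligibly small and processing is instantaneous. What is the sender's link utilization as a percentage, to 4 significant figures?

0.002183 %

t_tx = L/R = 72000/48000000000 = 1.5e-06 s.
t_prop = 6870000/200000000 = 0.03435 s; RTT = 0.0687 s.
Cycle = t_tx + RTT = 0.0687015 s.
Utilization = t_tx / cycle = 1.5e-06/0.0687015 = 0.002183 %.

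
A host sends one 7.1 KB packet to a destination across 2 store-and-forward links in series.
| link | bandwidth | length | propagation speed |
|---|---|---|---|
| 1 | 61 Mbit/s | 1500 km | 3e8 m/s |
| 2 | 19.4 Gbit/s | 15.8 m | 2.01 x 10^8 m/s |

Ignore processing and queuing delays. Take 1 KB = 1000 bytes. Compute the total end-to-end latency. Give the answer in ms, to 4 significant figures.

L = 56800 bits.
Transmission delays (L/R per hop): 0.931148, 0.00292784 ms; sum = 0.934075 ms.
Propagation delays (d/s per hop): 5, 7.8607e-05 ms; sum = 5.00008 ms.
End-to-end = 5.934 ms.

5.934 ms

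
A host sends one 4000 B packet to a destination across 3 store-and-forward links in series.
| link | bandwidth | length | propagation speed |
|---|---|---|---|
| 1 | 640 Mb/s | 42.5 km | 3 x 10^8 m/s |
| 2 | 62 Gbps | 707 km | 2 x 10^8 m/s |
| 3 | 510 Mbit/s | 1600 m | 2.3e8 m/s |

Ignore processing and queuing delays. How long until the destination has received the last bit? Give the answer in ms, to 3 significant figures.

3.80 ms

L = 4000 × 8 = 32000 bits.
Transmission delays (L/R per hop): 0.05, 0.000516129, 0.0627451 ms; sum = 0.113261 ms.
Propagation delays (d/s per hop): 0.141667, 3.535, 0.00695652 ms; sum = 3.68362 ms.
End-to-end = 3.80 ms.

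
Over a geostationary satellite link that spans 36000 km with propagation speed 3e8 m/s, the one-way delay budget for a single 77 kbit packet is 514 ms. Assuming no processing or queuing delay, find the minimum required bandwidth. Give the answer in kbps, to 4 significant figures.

Propagation delay = 36000000 / 300000000 = 120 ms.
Transmission budget = 514 − 120 = 394 ms.
R ≥ L / t_tx = 77000 bits / 0.394 s = 195.4 kbps.

195.4 kbps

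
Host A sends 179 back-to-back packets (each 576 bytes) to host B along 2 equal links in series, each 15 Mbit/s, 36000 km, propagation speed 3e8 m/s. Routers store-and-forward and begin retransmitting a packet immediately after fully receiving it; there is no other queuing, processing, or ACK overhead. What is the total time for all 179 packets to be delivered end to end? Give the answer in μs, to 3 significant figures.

Per-hop transmission t_tx = L/R = 4608/15000000 = 307.2 μs.
Per-hop propagation t_prop = 36000000/300000000 = 120000 μs.
Pipeline fill: first packet needs 2·t_tx to clear all hops; remaining 178 packets each add one t_tx.
Total = (2+179-1)·t_tx + 2·t_prop = 180·307.2 + 2·120000 = 295000 μs.

295000 μs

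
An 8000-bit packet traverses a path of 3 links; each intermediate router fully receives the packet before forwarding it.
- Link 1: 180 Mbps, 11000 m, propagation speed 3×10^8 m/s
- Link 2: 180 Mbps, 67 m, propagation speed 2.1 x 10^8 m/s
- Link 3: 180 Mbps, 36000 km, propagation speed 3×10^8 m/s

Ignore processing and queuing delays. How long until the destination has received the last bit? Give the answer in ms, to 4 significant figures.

Transmission delay per hop = L/R = 8000/180000000 = 0.0444444 ms; 3 hops → 0.133333 ms.
Propagation delays (d/s per hop): 0.0366667, 0.000319048, 120 ms; sum = 120.037 ms.
End-to-end = 120.2 ms.

120.2 ms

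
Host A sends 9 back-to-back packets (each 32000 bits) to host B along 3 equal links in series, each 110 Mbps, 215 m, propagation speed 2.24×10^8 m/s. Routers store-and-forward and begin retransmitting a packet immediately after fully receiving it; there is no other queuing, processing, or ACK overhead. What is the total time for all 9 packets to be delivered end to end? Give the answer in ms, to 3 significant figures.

3.20 ms

Per-hop transmission t_tx = L/R = 32000/110000000 = 0.290909 ms.
Per-hop propagation t_prop = 215/2.24e+08 = 0.000959821 ms.
Pipeline fill: first packet needs 3·t_tx to clear all hops; remaining 8 packets each add one t_tx.
Total = (3+9-1)·t_tx + 3·t_prop = 11·0.290909 + 3·0.000959821 = 3.20 ms.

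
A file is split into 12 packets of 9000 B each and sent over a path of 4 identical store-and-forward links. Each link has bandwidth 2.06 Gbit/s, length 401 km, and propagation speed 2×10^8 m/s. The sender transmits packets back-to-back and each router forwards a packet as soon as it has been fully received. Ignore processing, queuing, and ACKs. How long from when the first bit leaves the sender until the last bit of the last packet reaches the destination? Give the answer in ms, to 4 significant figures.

Per-hop transmission t_tx = L/R = 72000/2060000000 = 0.0349515 ms.
Per-hop propagation t_prop = 401000/200000000 = 2.005 ms.
Pipeline fill: first packet needs 4·t_tx to clear all hops; remaining 11 packets each add one t_tx.
Total = (4+12-1)·t_tx + 4·t_prop = 15·0.0349515 + 4·2.005 = 8.544 ms.

8.544 ms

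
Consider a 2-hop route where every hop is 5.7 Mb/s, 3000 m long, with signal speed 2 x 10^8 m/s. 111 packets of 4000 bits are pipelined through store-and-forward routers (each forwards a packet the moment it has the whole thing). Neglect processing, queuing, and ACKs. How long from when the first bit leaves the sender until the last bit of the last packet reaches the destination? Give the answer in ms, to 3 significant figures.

78.6 ms

Per-hop transmission t_tx = L/R = 4000/5700000 = 0.701754 ms.
Per-hop propagation t_prop = 3000/200000000 = 0.015 ms.
Pipeline fill: first packet needs 2·t_tx to clear all hops; remaining 110 packets each add one t_tx.
Total = (2+111-1)·t_tx + 2·t_prop = 112·0.701754 + 2·0.015 = 78.6 ms.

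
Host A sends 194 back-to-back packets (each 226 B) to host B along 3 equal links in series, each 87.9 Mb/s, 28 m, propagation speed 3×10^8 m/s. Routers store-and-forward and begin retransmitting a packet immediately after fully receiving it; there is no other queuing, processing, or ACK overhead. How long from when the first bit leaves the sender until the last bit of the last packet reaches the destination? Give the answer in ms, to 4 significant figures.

Per-hop transmission t_tx = L/R = 1808/87900000 = 0.0205688 ms.
Per-hop propagation t_prop = 28/300000000 = 9.33333e-05 ms.
Pipeline fill: first packet needs 3·t_tx to clear all hops; remaining 193 packets each add one t_tx.
Total = (3+194-1)·t_tx + 3·t_prop = 196·0.0205688 + 3·9.33333e-05 = 4.032 ms.

4.032 ms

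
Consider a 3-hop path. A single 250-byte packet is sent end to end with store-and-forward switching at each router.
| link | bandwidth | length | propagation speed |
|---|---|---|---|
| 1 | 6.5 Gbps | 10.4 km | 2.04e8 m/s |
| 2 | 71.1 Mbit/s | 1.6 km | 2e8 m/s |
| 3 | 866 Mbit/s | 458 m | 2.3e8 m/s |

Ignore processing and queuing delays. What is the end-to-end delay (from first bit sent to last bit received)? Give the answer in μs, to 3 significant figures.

L = 250 × 8 = 2000 bits.
Transmission delays (L/R per hop): 0.307692, 28.1294, 2.30947 μs; sum = 30.7466 μs.
Propagation delays (d/s per hop): 50.9804, 8, 1.9913 μs; sum = 60.9717 μs.
End-to-end = 91.7 μs.

91.7 μs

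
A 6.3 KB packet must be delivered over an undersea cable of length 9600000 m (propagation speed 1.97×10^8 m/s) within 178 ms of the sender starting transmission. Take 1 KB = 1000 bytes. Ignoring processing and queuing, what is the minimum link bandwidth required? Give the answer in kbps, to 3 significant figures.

390 kbps

L = 50400 bits.
Propagation delay = 9600000 / 197000000 = 48.731 ms.
Transmission budget = 178 − 48.731 = 129.269 ms.
R ≥ L / t_tx = 50400 bits / 0.129269 s = 390 kbps.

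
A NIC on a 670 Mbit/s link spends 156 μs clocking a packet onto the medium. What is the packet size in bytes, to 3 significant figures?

L = R × t_tx = 670000000 b/s × 0.000156 s = 104520 bits.
In bytes: 104520 / 8 = 13100 bytes.

13100 bytes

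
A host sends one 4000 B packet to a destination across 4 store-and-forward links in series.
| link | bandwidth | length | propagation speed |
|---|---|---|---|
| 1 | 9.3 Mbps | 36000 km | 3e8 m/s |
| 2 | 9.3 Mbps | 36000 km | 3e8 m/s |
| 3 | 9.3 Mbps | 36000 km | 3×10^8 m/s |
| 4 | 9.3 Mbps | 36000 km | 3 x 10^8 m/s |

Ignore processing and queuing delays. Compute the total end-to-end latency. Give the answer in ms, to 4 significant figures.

L = 4000 × 8 = 32000 bits.
Transmission delay per hop = L/R = 32000/9300000 = 3.44086 ms; 4 hops → 13.7634 ms.
Propagation delays (d/s per hop): 120, 120, 120, 120 ms; sum = 480 ms.
End-to-end = 493.8 ms.

493.8 ms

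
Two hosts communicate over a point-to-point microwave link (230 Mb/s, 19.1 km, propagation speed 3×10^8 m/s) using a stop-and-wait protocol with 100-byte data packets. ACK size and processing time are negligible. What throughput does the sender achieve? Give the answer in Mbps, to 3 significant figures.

t_tx = L/R = 800/230000000 = 3.47826e-06 s.
t_prop = 19100/300000000 = 6.36667e-05 s; RTT = 0.000127333 s.
Cycle = t_tx + RTT = 0.000130812 s.
Throughput = L / cycle = 800 / 0.000130812 = 6.12 Mbps.

6.12 Mbps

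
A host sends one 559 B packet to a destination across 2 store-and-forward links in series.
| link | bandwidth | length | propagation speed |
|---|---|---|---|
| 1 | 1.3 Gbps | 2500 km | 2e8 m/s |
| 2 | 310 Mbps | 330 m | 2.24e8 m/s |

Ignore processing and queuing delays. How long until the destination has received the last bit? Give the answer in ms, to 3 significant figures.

L = 559 × 8 = 4472 bits.
Transmission delays (L/R per hop): 0.00344, 0.0144258 ms; sum = 0.0178658 ms.
Propagation delays (d/s per hop): 12.5, 0.00147321 ms; sum = 12.5015 ms.
End-to-end = 12.5 ms.

12.5 ms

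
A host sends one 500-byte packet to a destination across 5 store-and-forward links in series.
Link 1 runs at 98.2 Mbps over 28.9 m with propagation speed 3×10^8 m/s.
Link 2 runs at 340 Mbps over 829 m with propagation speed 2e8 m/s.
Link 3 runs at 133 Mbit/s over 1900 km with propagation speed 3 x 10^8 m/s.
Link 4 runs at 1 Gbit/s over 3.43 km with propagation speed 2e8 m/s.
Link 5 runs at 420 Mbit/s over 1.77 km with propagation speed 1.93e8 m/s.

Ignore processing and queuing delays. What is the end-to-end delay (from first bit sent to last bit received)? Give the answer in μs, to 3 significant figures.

6460 μs

L = 500 × 8 = 4000 bits.
Transmission delays (L/R per hop): 40.7332, 11.7647, 30.0752, 4, 9.52381 μs; sum = 96.0969 μs.
Propagation delays (d/s per hop): 0.0963333, 4.145, 6333.33, 17.15, 9.17098 μs; sum = 6363.9 μs.
End-to-end = 6460 μs.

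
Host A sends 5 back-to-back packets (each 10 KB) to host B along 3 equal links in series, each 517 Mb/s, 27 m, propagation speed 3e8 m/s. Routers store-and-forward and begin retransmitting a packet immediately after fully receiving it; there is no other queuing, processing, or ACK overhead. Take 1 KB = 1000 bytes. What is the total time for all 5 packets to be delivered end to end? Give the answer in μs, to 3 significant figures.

1080 μs

Per-hop transmission t_tx = L/R = 80000/517000000 = 154.739 μs.
Per-hop propagation t_prop = 27/300000000 = 0.09 μs.
Pipeline fill: first packet needs 3·t_tx to clear all hops; remaining 4 packets each add one t_tx.
Total = (3+5-1)·t_tx + 3·t_prop = 7·154.739 + 3·0.09 = 1080 μs.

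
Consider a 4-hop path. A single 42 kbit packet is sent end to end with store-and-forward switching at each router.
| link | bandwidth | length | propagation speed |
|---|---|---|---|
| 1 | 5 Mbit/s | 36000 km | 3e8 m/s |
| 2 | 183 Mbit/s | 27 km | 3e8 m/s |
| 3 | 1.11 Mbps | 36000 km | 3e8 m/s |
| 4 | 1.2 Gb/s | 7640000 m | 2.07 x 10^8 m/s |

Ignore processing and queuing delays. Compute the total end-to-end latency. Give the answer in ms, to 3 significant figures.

L = 42000 bits.
Transmission delays (L/R per hop): 8.4, 0.229508, 37.8378, 0.035 ms; sum = 46.5023 ms.
Propagation delays (d/s per hop): 120, 0.09, 120, 36.9082 ms; sum = 276.998 ms.
End-to-end = 324 ms.

324 ms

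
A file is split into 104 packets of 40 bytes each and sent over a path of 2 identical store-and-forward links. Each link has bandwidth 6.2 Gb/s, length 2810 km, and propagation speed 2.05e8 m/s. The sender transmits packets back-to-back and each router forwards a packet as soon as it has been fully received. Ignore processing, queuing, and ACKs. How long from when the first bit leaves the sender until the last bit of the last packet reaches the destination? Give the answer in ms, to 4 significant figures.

Per-hop transmission t_tx = L/R = 320/6200000000 = 5.16129e-05 ms.
Per-hop propagation t_prop = 2810000/2.05e+08 = 13.7073 ms.
Pipeline fill: first packet needs 2·t_tx to clear all hops; remaining 103 packets each add one t_tx.
Total = (2+104-1)·t_tx + 2·t_prop = 105·5.16129e-05 + 2·13.7073 = 27.42 ms.

27.42 ms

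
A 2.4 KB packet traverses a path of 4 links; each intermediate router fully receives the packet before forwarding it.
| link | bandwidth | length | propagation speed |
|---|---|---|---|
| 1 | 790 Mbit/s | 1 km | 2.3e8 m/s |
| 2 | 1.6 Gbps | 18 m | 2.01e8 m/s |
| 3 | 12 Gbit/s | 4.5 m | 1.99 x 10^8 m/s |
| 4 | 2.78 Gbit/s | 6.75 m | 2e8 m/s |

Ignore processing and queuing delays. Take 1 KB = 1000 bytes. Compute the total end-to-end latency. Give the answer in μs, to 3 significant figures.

L = 19200 bits.
Transmission delays (L/R per hop): 24.3038, 12, 1.6, 6.90647 μs; sum = 44.8103 μs.
Propagation delays (d/s per hop): 4.34783, 0.0895522, 0.0226131, 0.03375 μs; sum = 4.49374 μs.
End-to-end = 49.3 μs.

49.3 μs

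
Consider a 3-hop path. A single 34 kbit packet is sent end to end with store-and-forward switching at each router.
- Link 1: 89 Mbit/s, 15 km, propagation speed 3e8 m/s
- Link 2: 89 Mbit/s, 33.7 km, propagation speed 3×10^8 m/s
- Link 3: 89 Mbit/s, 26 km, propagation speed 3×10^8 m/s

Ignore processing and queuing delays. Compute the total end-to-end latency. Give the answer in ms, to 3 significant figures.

L = 34000 bits.
Transmission delay per hop = L/R = 34000/89000000 = 0.382022 ms; 3 hops → 1.14607 ms.
Propagation delays (d/s per hop): 0.05, 0.112333, 0.0866667 ms; sum = 0.249 ms.
End-to-end = 1.40 ms.

1.40 ms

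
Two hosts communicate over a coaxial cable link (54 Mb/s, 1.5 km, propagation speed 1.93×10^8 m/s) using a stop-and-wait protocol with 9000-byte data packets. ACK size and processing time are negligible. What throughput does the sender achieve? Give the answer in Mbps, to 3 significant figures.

53.4 Mbps

t_tx = L/R = 72000/54000000 = 0.00133333 s.
t_prop = 1500/193000000 = 7.77202e-06 s; RTT = 1.5544e-05 s.
Cycle = t_tx + RTT = 0.00134888 s.
Throughput = L / cycle = 72000 / 0.00134888 = 53.4 Mbps.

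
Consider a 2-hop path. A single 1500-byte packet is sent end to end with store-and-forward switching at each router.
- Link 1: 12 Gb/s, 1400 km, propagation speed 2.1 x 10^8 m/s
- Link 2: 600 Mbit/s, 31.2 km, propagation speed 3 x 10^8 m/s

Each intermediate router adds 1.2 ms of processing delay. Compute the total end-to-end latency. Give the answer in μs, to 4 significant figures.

7992 μs

L = 1500 × 8 = 12000 bits.
Transmission delays (L/R per hop): 1, 20 μs; sum = 21 μs.
Propagation delays (d/s per hop): 6666.67, 104 μs; sum = 6770.67 μs.
Processing at 1 router(s): 1 × 1.2 ms = 1200 μs.
End-to-end = 7992 μs.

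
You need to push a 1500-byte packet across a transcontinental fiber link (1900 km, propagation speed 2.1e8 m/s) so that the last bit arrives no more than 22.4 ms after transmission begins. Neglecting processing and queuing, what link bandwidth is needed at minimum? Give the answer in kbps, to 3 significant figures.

899 kbps

L = 12000 bits.
Propagation delay = 1900000 / 210000000 = 9.04762 ms.
Transmission budget = 22.4 − 9.04762 = 13.3524 ms.
R ≥ L / t_tx = 12000 bits / 0.0133524 s = 899 kbps.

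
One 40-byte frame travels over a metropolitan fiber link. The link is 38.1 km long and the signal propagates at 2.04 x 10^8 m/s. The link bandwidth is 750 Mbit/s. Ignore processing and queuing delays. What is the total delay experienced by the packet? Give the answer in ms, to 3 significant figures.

0.187 ms

L = 40 × 8 = 320 bits.
Transmission delay = L/R = 320 / 750000000 = 0.000426667 ms.
Propagation delay = d/s = 38100 m / 204000000 m/s = 0.186765 ms.
Total = 0.187 ms.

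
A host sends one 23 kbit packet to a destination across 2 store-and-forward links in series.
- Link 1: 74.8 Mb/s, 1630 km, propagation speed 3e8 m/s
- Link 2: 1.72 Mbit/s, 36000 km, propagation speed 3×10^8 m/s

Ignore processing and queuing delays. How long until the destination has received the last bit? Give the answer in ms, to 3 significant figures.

L = 23000 bits.
Transmission delays (L/R per hop): 0.307487, 13.3721 ms; sum = 13.6796 ms.
Propagation delays (d/s per hop): 5.43333, 120 ms; sum = 125.433 ms.
End-to-end = 139 ms.

139 ms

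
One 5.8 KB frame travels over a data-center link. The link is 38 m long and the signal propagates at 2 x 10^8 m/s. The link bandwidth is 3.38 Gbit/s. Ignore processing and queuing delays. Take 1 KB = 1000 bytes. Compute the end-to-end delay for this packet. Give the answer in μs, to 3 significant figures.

13.9 μs

L = 46400 bits.
Transmission delay = L/R = 46400 / 3380000000 = 13.7278 μs.
Propagation delay = d/s = 38 m / 200000000 m/s = 0.19 μs.
Total = 13.9 μs.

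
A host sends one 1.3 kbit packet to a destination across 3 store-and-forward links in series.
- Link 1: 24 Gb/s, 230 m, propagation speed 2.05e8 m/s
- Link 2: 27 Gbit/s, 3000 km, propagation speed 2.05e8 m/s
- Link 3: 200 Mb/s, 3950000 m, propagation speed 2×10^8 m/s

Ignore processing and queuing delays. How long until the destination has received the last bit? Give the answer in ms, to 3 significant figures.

34.4 ms

L = 1300 bits.
Transmission delays (L/R per hop): 5.41667e-05, 4.81481e-05, 0.0065 ms; sum = 0.00660231 ms.
Propagation delays (d/s per hop): 0.00112195, 14.6341, 19.75 ms; sum = 34.3853 ms.
End-to-end = 34.4 ms.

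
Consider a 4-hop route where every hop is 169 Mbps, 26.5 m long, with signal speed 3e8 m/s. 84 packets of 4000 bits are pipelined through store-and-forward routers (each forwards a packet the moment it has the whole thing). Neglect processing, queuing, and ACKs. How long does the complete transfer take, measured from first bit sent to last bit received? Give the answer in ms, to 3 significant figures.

2.06 ms

Per-hop transmission t_tx = L/R = 4000/169000000 = 0.0236686 ms.
Per-hop propagation t_prop = 26.5/300000000 = 8.83333e-05 ms.
Pipeline fill: first packet needs 4·t_tx to clear all hops; remaining 83 packets each add one t_tx.
Total = (4+84-1)·t_tx + 4·t_prop = 87·0.0236686 + 4·8.83333e-05 = 2.06 ms.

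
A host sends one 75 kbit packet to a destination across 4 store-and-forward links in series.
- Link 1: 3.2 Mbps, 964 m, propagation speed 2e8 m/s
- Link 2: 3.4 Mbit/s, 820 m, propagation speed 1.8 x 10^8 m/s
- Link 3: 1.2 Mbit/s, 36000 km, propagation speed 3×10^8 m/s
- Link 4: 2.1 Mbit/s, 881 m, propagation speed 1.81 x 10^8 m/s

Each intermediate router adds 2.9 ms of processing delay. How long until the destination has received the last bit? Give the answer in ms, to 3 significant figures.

272 ms

L = 75000 bits.
Transmission delays (L/R per hop): 23.4375, 22.0588, 62.5, 35.7143 ms; sum = 143.711 ms.
Propagation delays (d/s per hop): 0.00482, 0.00455556, 120, 0.0048674 ms; sum = 120.014 ms.
Processing at 3 router(s): 3 × 2.9 ms = 8.7 ms.
End-to-end = 272 ms.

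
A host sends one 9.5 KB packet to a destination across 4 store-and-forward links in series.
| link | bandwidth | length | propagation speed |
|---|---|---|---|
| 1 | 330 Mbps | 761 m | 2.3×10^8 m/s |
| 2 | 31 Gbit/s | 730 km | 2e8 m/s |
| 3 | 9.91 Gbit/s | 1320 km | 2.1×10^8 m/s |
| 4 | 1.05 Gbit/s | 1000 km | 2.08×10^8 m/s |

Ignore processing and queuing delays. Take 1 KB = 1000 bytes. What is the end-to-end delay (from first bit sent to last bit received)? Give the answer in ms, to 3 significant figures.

L = 76000 bits.
Transmission delays (L/R per hop): 0.230303, 0.00245161, 0.00766902, 0.072381 ms; sum = 0.312805 ms.
Propagation delays (d/s per hop): 0.0033087, 3.65, 6.28571, 4.80769 ms; sum = 14.7467 ms.
End-to-end = 15.1 ms.

15.1 ms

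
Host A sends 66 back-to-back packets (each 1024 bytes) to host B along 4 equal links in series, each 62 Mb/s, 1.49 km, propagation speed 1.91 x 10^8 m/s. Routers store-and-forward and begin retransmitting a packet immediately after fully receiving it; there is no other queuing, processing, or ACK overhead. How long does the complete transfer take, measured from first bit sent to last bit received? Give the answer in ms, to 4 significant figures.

Per-hop transmission t_tx = L/R = 8192/62000000 = 0.132129 ms.
Per-hop propagation t_prop = 1490/191000000 = 0.00780105 ms.
Pipeline fill: first packet needs 4·t_tx to clear all hops; remaining 65 packets each add one t_tx.
Total = (4+66-1)·t_tx + 4·t_prop = 69·0.132129 + 4·0.00780105 = 9.148 ms.

9.148 ms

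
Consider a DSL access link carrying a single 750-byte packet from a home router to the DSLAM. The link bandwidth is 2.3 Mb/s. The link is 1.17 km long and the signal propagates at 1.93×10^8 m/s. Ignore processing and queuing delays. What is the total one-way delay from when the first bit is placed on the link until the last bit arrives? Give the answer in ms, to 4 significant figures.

2.615 ms

L = 750 × 8 = 6000 bits.
Transmission delay = L/R = 6000 / 2300000 = 2.6087 ms.
Propagation delay = d/s = 1170 m / 193000000 m/s = 0.00606218 ms.
Total = 2.615 ms.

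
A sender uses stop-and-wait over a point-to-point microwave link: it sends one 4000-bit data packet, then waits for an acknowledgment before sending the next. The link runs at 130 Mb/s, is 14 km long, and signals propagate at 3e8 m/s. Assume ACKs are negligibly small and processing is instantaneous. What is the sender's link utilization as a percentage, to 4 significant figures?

t_tx = L/R = 4000/130000000 = 3.07692e-05 s.
t_prop = 14000/300000000 = 4.66667e-05 s; RTT = 9.33333e-05 s.
Cycle = t_tx + RTT = 0.000124103 s.
Utilization = t_tx / cycle = 3.07692e-05/0.000124103 = 24.79 %.

24.79 %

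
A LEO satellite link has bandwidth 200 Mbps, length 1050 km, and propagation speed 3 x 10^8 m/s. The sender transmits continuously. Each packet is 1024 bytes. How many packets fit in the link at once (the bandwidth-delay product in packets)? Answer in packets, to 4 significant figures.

85.45 packets

Propagation delay = 1050000 / 300000000 = 0.0035 s.
BDP = R × t_prop = 200000000 × 0.0035 = 700000 bits.
In packets of 8192 bits: 85.45 packets.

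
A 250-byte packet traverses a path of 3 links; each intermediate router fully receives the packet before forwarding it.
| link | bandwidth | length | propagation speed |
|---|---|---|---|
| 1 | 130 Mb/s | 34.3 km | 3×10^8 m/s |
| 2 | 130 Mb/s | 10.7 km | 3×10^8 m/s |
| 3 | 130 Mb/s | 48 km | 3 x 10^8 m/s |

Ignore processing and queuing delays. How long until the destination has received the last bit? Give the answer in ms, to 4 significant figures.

0.3562 ms

L = 250 × 8 = 2000 bits.
Transmission delay per hop = L/R = 2000/130000000 = 0.0153846 ms; 3 hops → 0.0461538 ms.
Propagation delays (d/s per hop): 0.114333, 0.0356667, 0.16 ms; sum = 0.31 ms.
End-to-end = 0.3562 ms.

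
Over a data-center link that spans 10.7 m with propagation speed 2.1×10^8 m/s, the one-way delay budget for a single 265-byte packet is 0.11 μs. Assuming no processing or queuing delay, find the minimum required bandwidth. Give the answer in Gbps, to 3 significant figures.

35.9 Gbps

L = 2120 bits.
Propagation delay = 10.7 / 210000000 = 0.0509524 μs.
Transmission budget = 0.11 − 0.0509524 = 0.0590476 μs.
R ≥ L / t_tx = 2120 bits / 5.90476e-08 s = 35.9 Gbps.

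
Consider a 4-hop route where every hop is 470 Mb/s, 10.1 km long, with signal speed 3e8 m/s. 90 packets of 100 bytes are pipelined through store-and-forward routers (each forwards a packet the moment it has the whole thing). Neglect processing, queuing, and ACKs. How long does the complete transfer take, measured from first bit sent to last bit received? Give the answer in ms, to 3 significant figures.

Per-hop transmission t_tx = L/R = 800/470000000 = 0.00170213 ms.
Per-hop propagation t_prop = 10100/300000000 = 0.0336667 ms.
Pipeline fill: first packet needs 4·t_tx to clear all hops; remaining 89 packets each add one t_tx.
Total = (4+90-1)·t_tx + 4·t_prop = 93·0.00170213 + 4·0.0336667 = 0.293 ms.

0.293 ms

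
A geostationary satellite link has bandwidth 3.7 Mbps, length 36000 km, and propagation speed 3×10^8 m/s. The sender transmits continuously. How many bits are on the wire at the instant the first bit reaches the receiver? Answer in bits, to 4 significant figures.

Propagation delay = 36000000 / 300000000 = 0.12 s.
BDP = R × t_prop = 3700000 × 0.12 = 444000 bits.

444000 bits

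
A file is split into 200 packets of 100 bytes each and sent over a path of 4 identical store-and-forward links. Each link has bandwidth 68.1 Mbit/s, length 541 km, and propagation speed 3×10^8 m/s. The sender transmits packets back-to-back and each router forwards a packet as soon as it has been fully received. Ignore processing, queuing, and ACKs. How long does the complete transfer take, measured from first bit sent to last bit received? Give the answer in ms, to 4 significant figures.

9.598 ms

Per-hop transmission t_tx = L/R = 800/68100000 = 0.0117474 ms.
Per-hop propagation t_prop = 541000/300000000 = 1.80333 ms.
Pipeline fill: first packet needs 4·t_tx to clear all hops; remaining 199 packets each add one t_tx.
Total = (4+200-1)·t_tx + 4·t_prop = 203·0.0117474 + 4·1.80333 = 9.598 ms.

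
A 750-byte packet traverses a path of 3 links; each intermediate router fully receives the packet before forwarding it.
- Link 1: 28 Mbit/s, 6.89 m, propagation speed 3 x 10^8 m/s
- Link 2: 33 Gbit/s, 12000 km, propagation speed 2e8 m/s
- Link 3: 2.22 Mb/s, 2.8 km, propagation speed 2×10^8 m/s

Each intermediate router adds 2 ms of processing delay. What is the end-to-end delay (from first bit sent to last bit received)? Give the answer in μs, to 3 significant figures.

L = 750 × 8 = 6000 bits.
Transmission delays (L/R per hop): 214.286, 0.181818, 2702.7 μs; sum = 2917.17 μs.
Propagation delays (d/s per hop): 0.0229667, 60000, 14 μs; sum = 60014 μs.
Processing at 2 router(s): 2 × 2 ms = 4000 μs.
End-to-end = 66900 μs.

66900 μs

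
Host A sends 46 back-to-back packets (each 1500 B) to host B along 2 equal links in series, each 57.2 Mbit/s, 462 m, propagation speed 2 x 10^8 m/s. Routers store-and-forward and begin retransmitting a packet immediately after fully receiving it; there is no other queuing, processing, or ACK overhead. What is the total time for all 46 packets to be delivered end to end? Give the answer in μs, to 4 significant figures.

Per-hop transmission t_tx = L/R = 12000/57200000 = 209.79 μs.
Per-hop propagation t_prop = 462/200000000 = 2.31 μs.
Pipeline fill: first packet needs 2·t_tx to clear all hops; remaining 45 packets each add one t_tx.
Total = (2+46-1)·t_tx + 2·t_prop = 47·209.79 + 2·2.31 = 9865 μs.

9865 μs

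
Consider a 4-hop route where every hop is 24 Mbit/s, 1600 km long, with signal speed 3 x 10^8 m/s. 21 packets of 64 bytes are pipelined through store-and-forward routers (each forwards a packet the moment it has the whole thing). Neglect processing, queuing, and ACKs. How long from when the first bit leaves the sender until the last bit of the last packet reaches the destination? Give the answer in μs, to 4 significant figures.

21850 μs

Per-hop transmission t_tx = L/R = 512/24000000 = 21.3333 μs.
Per-hop propagation t_prop = 1600000/300000000 = 5333.33 μs.
Pipeline fill: first packet needs 4·t_tx to clear all hops; remaining 20 packets each add one t_tx.
Total = (4+21-1)·t_tx + 4·t_prop = 24·21.3333 + 4·5333.33 = 21850 μs.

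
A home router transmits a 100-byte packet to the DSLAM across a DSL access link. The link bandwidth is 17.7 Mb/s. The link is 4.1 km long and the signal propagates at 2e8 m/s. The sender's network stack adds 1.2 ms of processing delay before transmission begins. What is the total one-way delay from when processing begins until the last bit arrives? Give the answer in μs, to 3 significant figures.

1270 μs

L = 100 × 8 = 800 bits.
Transmission delay = L/R = 800 / 17700000 = 45.1977 μs.
Propagation delay = d/s = 4100 m / 200000000 m/s = 20.5 μs.
Plus processing delay 1.2 ms = 1200 μs.
Total = 1270 μs.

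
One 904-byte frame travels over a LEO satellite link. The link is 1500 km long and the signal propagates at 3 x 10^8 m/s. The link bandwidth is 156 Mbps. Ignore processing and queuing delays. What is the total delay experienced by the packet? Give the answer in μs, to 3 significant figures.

5050 μs

L = 904 × 8 = 7232 bits.
Transmission delay = L/R = 7232 / 156000000 = 46.359 μs.
Propagation delay = d/s = 1500000 m / 300000000 m/s = 5000 μs.
Total = 5050 μs.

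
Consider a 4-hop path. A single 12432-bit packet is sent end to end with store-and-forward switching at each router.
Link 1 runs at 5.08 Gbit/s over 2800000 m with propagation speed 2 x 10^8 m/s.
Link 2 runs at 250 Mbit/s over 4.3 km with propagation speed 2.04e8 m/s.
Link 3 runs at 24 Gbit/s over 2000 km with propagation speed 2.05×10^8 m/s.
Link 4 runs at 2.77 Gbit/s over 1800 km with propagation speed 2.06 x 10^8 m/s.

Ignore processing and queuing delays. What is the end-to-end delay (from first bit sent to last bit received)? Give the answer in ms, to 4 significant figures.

32.57 ms

Transmission delays (L/R per hop): 0.00244724, 0.049728, 0.000518, 0.00448809 ms; sum = 0.0571813 ms.
Propagation delays (d/s per hop): 14, 0.0210784, 9.7561, 8.73786 ms; sum = 32.515 ms.
End-to-end = 32.57 ms.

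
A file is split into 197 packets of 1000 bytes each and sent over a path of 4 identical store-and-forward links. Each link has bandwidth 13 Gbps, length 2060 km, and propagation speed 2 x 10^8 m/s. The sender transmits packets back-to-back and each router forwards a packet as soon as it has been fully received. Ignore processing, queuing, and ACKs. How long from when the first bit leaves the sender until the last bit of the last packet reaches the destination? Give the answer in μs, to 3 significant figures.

Per-hop transmission t_tx = L/R = 8000/13000000000 = 0.615385 μs.
Per-hop propagation t_prop = 2060000/200000000 = 10300 μs.
Pipeline fill: first packet needs 4·t_tx to clear all hops; remaining 196 packets each add one t_tx.
Total = (4+197-1)·t_tx + 4·t_prop = 200·0.615385 + 4·10300 = 41300 μs.

41300 μs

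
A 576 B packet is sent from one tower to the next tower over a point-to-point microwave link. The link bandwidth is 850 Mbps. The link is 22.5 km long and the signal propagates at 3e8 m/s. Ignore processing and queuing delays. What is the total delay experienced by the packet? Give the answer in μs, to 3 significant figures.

80.4 μs

L = 576 × 8 = 4608 bits.
Transmission delay = L/R = 4608 / 850000000 = 5.42118 μs.
Propagation delay = d/s = 22500 m / 300000000 m/s = 75 μs.
Total = 80.4 μs.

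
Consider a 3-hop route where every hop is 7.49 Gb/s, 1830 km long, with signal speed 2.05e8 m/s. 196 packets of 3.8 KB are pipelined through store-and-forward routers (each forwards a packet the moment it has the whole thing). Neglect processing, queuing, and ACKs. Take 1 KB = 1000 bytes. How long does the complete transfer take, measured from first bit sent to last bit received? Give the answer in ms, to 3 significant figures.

Per-hop transmission t_tx = L/R = 30400/7490000000 = 0.00405874 ms.
Per-hop propagation t_prop = 1830000/2.05e+08 = 8.92683 ms.
Pipeline fill: first packet needs 3·t_tx to clear all hops; remaining 195 packets each add one t_tx.
Total = (3+196-1)·t_tx + 3·t_prop = 198·0.00405874 + 3·8.92683 = 27.6 ms.

27.6 ms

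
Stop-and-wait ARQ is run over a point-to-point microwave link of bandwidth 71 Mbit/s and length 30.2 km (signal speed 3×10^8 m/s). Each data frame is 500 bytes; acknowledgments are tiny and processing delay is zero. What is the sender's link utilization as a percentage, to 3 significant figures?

21.9 %

t_tx = L/R = 4000/71000000 = 5.6338e-05 s.
t_prop = 30200/300000000 = 0.000100667 s; RTT = 0.000201333 s.
Cycle = t_tx + RTT = 0.000257671 s.
Utilization = t_tx / cycle = 5.6338e-05/0.000257671 = 21.9 %.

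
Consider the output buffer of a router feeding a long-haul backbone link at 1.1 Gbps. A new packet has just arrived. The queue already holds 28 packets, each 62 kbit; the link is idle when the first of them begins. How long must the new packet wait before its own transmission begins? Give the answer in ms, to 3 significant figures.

1.58 ms

Each queued packet: L/R = 62000/1100000000 = 0.0563636 ms.
28 queued → 1.57818 ms.
Queuing delay = 1.58 ms.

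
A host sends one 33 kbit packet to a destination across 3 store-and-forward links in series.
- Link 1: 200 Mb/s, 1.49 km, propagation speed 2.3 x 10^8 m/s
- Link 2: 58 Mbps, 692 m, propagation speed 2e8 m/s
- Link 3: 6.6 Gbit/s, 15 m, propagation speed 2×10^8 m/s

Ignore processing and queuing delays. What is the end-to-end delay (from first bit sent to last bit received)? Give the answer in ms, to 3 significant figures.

0.749 ms

L = 33000 bits.
Transmission delays (L/R per hop): 0.165, 0.568966, 0.005 ms; sum = 0.738966 ms.
Propagation delays (d/s per hop): 0.00647826, 0.00346, 7.5e-05 ms; sum = 0.0100133 ms.
End-to-end = 0.749 ms.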